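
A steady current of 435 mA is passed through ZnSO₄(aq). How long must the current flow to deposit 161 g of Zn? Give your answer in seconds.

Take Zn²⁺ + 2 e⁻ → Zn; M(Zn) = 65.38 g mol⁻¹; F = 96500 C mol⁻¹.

n(Zn) = m/M = 161 / 65.38 = 2.463 mol.
Each Zn atom requires 2 electrons, so n(e⁻) = 2 × 2.463 = 4.925 mol.
Q = n(e⁻)·F = 4.925 × 96500 = 475300 C.
t = Q/I = 475300 / 0.4350 A = 1093000 s.

1.09 × 10⁶ s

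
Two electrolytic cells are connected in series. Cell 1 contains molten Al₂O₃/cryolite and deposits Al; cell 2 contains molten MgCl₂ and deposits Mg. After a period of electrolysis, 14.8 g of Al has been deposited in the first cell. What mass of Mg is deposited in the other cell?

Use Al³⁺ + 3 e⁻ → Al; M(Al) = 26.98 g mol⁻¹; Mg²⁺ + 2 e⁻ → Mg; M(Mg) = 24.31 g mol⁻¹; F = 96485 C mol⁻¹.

n(Al) = 14.8 / 26.98 = 0.5486 mol.
Since Al³⁺ + 3 e⁻ → Al, n(e⁻) passed = 3 × 0.5486 = 1.646 mol.
Cells in series carry the same charge, so the same 1.646 mol of electrons passes through cell 2.
Mg²⁺ + 2 e⁻ → Mg, so n(Mg) = 1.646 / 2 = 0.8228 mol.
m(Mg) = 0.8228 × 24.31 = 20.0 g.

20.0 g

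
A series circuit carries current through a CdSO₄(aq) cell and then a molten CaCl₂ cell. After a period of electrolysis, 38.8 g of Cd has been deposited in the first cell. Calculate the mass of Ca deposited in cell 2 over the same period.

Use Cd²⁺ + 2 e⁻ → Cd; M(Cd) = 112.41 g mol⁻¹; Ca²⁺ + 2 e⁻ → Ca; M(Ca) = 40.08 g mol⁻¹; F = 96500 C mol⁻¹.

n(Cd) = 38.8 / 112.41 = 0.3452 mol.
Since Cd²⁺ + 2 e⁻ → Cd, n(e⁻) passed = 2 × 0.3452 = 0.6903 mol.
Cells in series carry the same charge, so the same 0.6903 mol of electrons passes through cell 2.
Ca²⁺ + 2 e⁻ → Ca, so n(Ca) = 0.6903 / 2 = 0.3452 mol.
m(Ca) = 0.3452 × 40.08 = 13.8 g.

13.8 g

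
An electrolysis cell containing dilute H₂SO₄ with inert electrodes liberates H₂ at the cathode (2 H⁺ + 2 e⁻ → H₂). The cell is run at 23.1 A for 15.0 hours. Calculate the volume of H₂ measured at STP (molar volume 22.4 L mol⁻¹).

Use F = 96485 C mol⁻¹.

145 L

Q = I·t = 23.10 A × 54000 s = 1247000 C.
n(e⁻) = Q/F = 1247000 / 96485 = 12.93 mol.
2 electrons are transferred per H₂ molecule, so n(H₂) = 12.93 / 2 = 6.464 mol.
V = n × V_m = 6.464 × 22.4 = 145 L.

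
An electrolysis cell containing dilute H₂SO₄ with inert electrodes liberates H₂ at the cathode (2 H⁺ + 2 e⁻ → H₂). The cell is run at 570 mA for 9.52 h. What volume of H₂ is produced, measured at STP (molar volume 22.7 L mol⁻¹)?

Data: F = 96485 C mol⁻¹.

Q = I·t = 0.5700 A × 34272 s = 19540 C.
n(e⁻) = Q/F = 19540 / 96485 = 0.2025 mol.
2 electrons are transferred per H₂ molecule, so n(H₂) = 0.2025 / 2 = 0.1012 mol.
V = n × V_m = 0.1012 × 22.7 = 2.30 L.

2.30 L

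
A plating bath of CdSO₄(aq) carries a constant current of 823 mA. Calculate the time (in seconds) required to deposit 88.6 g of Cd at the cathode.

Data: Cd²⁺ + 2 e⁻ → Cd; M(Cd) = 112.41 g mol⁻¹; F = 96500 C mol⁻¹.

1.85 × 10⁵ s

n(Cd) = m/M = 88.6 / 112.41 = 0.7882 mol.
Each Cd atom requires 2 electrons, so n(e⁻) = 2 × 0.7882 = 1.576 mol.
Q = n(e⁻)·F = 1.576 × 96500 = 152100 C.
t = Q/I = 152100 / 0.8230 A = 184800 s.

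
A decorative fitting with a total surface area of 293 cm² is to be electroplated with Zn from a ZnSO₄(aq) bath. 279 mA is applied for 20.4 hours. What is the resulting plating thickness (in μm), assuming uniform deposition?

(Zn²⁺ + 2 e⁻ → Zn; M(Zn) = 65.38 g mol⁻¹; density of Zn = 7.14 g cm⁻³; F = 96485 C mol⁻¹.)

33.2 μm

Q = I·t = 0.2790 × 73440 = 20490 C; n(e⁻) = 0.2124 mol.
n(Zn) = n(e⁻)/2 = 0.1062 mol, so m = 0.1062 × 65.38 = 6.942 g.
Volume = m/ρ = 6.942 / 7.14 = 0.9723 cm³.
Thickness = V/A = 0.9723 / 293 = 0.00332 cm = 33.2 μm.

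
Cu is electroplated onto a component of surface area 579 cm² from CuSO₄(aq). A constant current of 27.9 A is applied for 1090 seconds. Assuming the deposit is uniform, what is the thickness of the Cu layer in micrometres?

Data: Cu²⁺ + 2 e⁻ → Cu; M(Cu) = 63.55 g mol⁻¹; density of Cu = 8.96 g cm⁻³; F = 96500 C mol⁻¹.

19.3 μm

Q = I·t = 27.90 × 1090.0 = 30410 C; n(e⁻) = 0.3151 mol.
n(Cu) = n(e⁻)/2 = 0.1576 mol, so m = 0.1576 × 63.55 = 10.01 g.
Volume = m/ρ = 10.01 / 8.96 = 1.118 cm³.
Thickness = V/A = 1.118 / 579 = 0.00193 cm = 19.3 μm.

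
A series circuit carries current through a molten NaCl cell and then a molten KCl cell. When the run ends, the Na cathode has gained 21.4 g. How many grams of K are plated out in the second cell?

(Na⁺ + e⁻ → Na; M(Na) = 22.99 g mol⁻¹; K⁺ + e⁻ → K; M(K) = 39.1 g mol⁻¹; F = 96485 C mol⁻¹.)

n(Na) = 21.4 / 22.99 = 0.9308 mol.
Since Na⁺ + e⁻ → Na, n(e⁻) passed = 1 × 0.9308 = 0.9308 mol.
Cells in series carry the same charge, so the same 0.9308 mol of electrons passes through cell 2.
K⁺ + e⁻ → K, so n(K) = 0.9308 / 1 = 0.9308 mol.
m(K) = 0.9308 × 39.1 = 36.4 g.

36.4 g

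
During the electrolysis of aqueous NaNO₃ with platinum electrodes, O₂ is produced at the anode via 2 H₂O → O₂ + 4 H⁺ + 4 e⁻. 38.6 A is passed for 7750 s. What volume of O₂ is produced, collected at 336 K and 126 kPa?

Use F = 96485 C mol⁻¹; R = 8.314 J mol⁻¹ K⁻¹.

17.2 L

Q = I·t = 38.60 A × 7750.0 s = 299200 C.
n(e⁻) = Q/F = 299200 / 96485 = 3.100 mol.
4 electrons are transferred per O₂ molecule, so n(O₂) = 3.100 / 4 = 0.7751 mol.
V = nRT/P = (0.7751 × 8.314 × 336) / (126 × 10³ Pa) = 0.0172 m³ = 17.2 L.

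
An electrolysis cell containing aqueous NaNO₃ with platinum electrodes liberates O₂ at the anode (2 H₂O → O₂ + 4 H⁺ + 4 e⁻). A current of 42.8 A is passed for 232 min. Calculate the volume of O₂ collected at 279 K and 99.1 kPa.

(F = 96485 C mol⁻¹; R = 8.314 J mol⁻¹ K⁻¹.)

36.1 L

Q = I·t = 42.80 A × 13920 s = 595800 C.
n(e⁻) = Q/F = 595800 / 96485 = 6.175 mol.
4 electrons are transferred per O₂ molecule, so n(O₂) = 6.175 / 4 = 1.544 mol.
V = nRT/P = (1.544 × 8.314 × 279) / (99.1 × 10³ Pa) = 0.0361 m³ = 36.1 L.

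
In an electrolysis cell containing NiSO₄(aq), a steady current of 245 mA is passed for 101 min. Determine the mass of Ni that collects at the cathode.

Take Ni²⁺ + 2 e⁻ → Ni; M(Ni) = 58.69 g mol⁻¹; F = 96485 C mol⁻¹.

0.452 g

Q = I·t = 0.2450 A × 6060.0 s = 1485 C.
n(e⁻) = Q/F = 1485 / 96485 = 0.01539 mol.
Ni²⁺ + 2 e⁻ → Ni, so n(Ni) = n(e⁻)/2 = 0.007694 mol.
m = n·M = 0.007694 × 58.69 = 0.452 g.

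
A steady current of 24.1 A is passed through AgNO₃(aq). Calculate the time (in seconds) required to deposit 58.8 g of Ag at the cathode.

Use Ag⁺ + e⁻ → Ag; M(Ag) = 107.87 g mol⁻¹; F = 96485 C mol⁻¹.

2180 s

n(Ag) = m/M = 58.8 / 107.87 = 0.5451 mol.
Each Ag atom requires 1 electron, so n(e⁻) = 1 × 0.5451 = 0.5451 mol.
Q = n(e⁻)·F = 0.5451 × 96485 = 52590 C.
t = Q/I = 52590 / 24.10 A = 2182 s.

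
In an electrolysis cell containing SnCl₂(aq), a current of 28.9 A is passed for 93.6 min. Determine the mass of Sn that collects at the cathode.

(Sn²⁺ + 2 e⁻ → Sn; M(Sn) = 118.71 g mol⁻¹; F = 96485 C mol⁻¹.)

Q = I·t = 28.90 A × 5616.0 s = 162300 C.
n(e⁻) = Q/F = 162300 / 96485 = 1.682 mol.
Sn²⁺ + 2 e⁻ → Sn, so n(Sn) = n(e⁻)/2 = 0.8411 mol.
m = n·M = 0.8411 × 118.71 = 99.8 g.

99.8 g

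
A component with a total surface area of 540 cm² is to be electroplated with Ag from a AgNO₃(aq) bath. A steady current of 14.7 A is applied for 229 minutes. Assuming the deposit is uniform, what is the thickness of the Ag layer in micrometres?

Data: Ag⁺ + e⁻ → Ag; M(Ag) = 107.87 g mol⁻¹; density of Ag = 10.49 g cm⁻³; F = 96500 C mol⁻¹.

Q = I·t = 14.70 × 13740 = 202000 C; n(e⁻) = 2.093 mol.
n(Ag) = n(e⁻)/1 = 2.093 mol, so m = 2.093 × 107.87 = 225.8 g.
Volume = m/ρ = 225.8 / 10.49 = 21.52 cm³.
Thickness = V/A = 21.52 / 540 = 0.0399 cm = 399 μm.

399 μm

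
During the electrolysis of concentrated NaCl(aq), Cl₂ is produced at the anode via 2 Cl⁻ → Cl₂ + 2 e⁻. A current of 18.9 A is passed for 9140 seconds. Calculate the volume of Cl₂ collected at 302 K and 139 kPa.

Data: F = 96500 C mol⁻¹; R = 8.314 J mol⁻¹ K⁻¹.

Q = I·t = 18.90 A × 9140.0 s = 172700 C.
n(e⁻) = Q/F = 172700 / 96500 = 1.790 mol.
2 electrons are transferred per Cl₂ molecule, so n(Cl₂) = 1.790 / 2 = 0.8951 mol.
V = nRT/P = (0.8951 × 8.314 × 302) / (139 × 10³ Pa) = 0.0162 m³ = 16.2 L.

16.2 L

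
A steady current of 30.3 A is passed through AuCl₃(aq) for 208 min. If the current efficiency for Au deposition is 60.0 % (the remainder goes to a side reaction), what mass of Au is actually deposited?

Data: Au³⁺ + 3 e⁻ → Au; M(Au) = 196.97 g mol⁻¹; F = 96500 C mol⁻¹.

154 g

Q = I·t = 30.30 × 12480 = 378100 C.
n(e⁻) = 378100/96500 = 3.919 mol; theoretically n(Au) = 3.919/3 = 1.306 mol, m_theo = 257.3 g.
At 60.0 % efficiency, m_actual = 0.600 × 257.3 = 154 g.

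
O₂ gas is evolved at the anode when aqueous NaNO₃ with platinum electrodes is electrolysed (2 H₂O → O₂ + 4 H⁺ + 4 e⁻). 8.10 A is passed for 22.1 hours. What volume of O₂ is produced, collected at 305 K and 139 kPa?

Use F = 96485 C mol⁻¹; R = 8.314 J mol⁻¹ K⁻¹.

Q = I·t = 8.100 A × 79560 s = 644400 C.
n(e⁻) = Q/F = 644400 / 96485 = 6.679 mol.
4 electrons are transferred per O₂ molecule, so n(O₂) = 6.679 / 4 = 1.670 mol.
V = nRT/P = (1.670 × 8.314 × 305) / (139 × 10³ Pa) = 0.0305 m³ = 30.5 L.

30.5 L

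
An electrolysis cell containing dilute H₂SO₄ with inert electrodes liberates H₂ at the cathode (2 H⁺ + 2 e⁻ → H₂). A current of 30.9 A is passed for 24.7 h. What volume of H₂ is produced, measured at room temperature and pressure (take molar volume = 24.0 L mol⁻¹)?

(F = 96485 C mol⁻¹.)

Q = I·t = 30.90 A × 88920 s = 2748000 C.
n(e⁻) = Q/F = 2748000 / 96485 = 28.48 mol.
2 electrons are transferred per H₂ molecule, so n(H₂) = 28.48 / 2 = 14.24 mol.
V = n × V_m = 14.24 × 24.0 = 342 L.

342 L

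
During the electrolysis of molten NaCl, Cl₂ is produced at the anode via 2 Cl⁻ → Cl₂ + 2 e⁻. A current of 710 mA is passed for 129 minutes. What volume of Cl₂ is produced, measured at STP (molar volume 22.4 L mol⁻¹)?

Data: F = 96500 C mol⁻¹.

Q = I·t = 0.7100 A × 7740.0 s = 5495 C.
n(e⁻) = Q/F = 5495 / 96500 = 0.05695 mol.
2 electrons are transferred per Cl₂ molecule, so n(Cl₂) = 0.05695 / 2 = 0.02847 mol.
V = n × V_m = 0.02847 × 22.4 = 0.638 L.

0.638 L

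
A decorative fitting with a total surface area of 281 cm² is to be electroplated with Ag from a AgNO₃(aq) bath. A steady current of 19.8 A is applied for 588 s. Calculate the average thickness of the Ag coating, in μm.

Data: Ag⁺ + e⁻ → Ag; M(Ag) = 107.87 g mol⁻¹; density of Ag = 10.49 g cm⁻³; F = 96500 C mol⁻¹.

Q = I·t = 19.80 × 588.00 = 11640 C; n(e⁻) = 0.1206 mol.
n(Ag) = n(e⁻)/1 = 0.1206 mol, so m = 0.1206 × 107.87 = 13.01 g.
Volume = m/ρ = 13.01 / 10.49 = 1.241 cm³.
Thickness = V/A = 1.241 / 281 = 0.00442 cm = 44.2 μm.

44.2 μm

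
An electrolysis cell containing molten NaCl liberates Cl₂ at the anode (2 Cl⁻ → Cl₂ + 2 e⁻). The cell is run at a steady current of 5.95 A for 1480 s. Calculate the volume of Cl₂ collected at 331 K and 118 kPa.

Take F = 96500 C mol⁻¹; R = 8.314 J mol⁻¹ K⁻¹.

1.06 L

Q = I·t = 5.950 A × 1480.0 s = 8806 C.
n(e⁻) = Q/F = 8806 / 96500 = 0.09125 mol.
2 electrons are transferred per Cl₂ molecule, so n(Cl₂) = 0.09125 / 2 = 0.04563 mol.
V = nRT/P = (0.04563 × 8.314 × 331) / (118 × 10³ Pa) = 0.00106 m³ = 1.06 L.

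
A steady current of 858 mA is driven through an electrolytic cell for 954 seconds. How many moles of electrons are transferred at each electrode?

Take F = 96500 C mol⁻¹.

0.00848 mol

Q = I·t = 0.8580 A × 954.00 s = 818.5 C.
n(e⁻) = Q/F = 818.5 / 96500 = 0.00848 mol.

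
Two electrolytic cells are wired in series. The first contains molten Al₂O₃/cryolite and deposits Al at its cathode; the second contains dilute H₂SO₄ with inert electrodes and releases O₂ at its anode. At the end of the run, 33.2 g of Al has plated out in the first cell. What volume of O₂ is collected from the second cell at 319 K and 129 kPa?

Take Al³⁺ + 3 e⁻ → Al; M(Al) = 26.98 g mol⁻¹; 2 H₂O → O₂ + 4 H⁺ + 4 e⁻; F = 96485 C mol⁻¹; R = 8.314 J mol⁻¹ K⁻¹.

n(Al) = 33.2 / 26.98 = 1.231 mol, so n(e⁻) = 3 × 1.231 = 3.692 mol.
The cells are in series, so the same 3.692 mol of electrons passes through the second cell.
2 H₂O → O₂ + 4 H⁺ + 4 e⁻ — 4 mol e⁻ per mol O₂, so n(O₂) = 3.692/4 = 0.9229 mol.
V = nRT/P = (0.9229 × 8.314 × 319) / (129 × 10³) = 0.0190 m³ = 19.0 L.

19.0 L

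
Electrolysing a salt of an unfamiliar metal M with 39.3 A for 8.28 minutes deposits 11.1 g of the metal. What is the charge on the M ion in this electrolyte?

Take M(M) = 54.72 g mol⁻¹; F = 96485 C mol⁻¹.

Q = I·t = 39.30 A × 496.80 s = 19520 C, so n(e⁻) = 19520/96485 = 0.2024 mol.
n(M) deposited = 11.1 / 54.72 = 0.2029 mol.
Electrons per atom = n(e⁻)/n(M) = 0.2024 / 0.2029 = 0.998 ≈ 1, so the ion is M⁺.

+1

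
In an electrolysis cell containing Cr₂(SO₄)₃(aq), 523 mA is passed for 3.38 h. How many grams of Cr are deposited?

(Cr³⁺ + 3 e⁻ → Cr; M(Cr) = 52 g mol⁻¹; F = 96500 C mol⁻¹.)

Q = I·t = 0.5230 A × 12168 s = 6364 C.
n(e⁻) = Q/F = 6364 / 96500 = 0.06595 mol.
Cr³⁺ + 3 e⁻ → Cr, so n(Cr) = n(e⁻)/3 = 0.02198 mol.
m = n·M = 0.02198 × 52 = 1.14 g.

1.14 g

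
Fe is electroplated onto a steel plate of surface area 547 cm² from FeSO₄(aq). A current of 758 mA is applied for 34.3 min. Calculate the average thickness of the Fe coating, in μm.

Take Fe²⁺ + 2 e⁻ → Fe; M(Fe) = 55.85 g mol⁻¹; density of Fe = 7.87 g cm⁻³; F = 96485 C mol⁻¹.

Q = I·t = 0.7580 × 2058.0 = 1560 C; n(e⁻) = 0.01617 mol.
n(Fe) = n(e⁻)/2 = 0.008084 mol, so m = 0.008084 × 55.85 = 0.4515 g.
Volume = m/ρ = 0.4515 / 7.87 = 0.05737 cm³.
Thickness = V/A = 0.05737 / 547 = 1.05 × 10⁻⁴ cm = 1.05 μm.

1.05 μm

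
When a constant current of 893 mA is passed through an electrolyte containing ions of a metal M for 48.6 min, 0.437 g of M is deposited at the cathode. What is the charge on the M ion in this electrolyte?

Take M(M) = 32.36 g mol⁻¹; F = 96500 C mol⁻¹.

Q = I·t = 0.8930 A × 2916.0 s = 2604 C, so n(e⁻) = 2604/96500 = 0.02698 mol.
n(M) deposited = 0.437 / 32.36 = 0.01350 mol.
Electrons per atom = n(e⁻)/n(M) = 0.02698 / 0.01350 = 2.00 ≈ 2, so the ion is M²⁺.

+2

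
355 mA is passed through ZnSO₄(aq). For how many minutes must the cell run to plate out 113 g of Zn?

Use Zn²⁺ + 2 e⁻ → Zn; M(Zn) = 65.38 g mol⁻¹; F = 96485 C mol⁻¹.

n(Zn) = m/M = 113 / 65.38 = 1.728 mol.
Each Zn atom requires 2 electrons, so n(e⁻) = 2 × 1.728 = 3.457 mol.
Q = n(e⁻)·F = 3.457 × 96485 = 333500 C.
t = Q/I = 333500 / 0.3550 A = 939500 s = 15700 min.

15700 min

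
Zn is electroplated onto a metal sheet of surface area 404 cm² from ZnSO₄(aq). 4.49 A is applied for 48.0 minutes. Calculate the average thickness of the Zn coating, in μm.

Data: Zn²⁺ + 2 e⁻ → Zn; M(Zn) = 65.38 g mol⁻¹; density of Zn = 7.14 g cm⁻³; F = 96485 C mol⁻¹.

Q = I·t = 4.490 × 2880.0 = 12930 C; n(e⁻) = 0.1340 mol.
n(Zn) = n(e⁻)/2 = 0.06701 mol, so m = 0.06701 × 65.38 = 4.381 g.
Volume = m/ρ = 4.381 / 7.14 = 0.6136 cm³.
Thickness = V/A = 0.6136 / 404 = 0.00152 cm = 15.2 μm.

15.2 μm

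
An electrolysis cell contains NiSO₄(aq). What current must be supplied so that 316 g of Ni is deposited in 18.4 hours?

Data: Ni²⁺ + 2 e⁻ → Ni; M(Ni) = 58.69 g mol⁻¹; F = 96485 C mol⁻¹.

n(Ni) = 316 / 58.69 = 5.384 mol.
n(e⁻) = 2 × 5.384 = 10.77 mol.
Q = n(e⁻)·F = 10.77 × 96485 = 1039000 C.
I = Q/t = 1039000 / 66240 s = 15.7 A.

15.7 A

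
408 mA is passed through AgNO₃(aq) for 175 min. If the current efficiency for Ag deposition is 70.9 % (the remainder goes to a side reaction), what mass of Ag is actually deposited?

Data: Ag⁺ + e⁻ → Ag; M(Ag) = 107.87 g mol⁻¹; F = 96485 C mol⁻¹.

Q = I·t = 0.4080 × 10500 = 4284 C.
n(e⁻) = 4284/96485 = 0.04440 mol; theoretically n(Ag) = 0.04440/1 = 0.04440 mol, m_theo = 4.790 g.
At 70.9 % efficiency, m_actual = 0.709 × 4.790 = 3.40 g.

3.40 g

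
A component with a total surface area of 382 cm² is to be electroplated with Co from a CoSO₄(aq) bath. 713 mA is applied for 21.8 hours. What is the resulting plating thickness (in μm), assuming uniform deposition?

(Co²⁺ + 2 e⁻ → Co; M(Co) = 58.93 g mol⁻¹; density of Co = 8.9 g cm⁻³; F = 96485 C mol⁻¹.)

Q = I·t = 0.7130 × 78480 = 55960 C; n(e⁻) = 0.5799 mol.
n(Co) = n(e⁻)/2 = 0.2900 mol, so m = 0.2900 × 58.93 = 17.09 g.
Volume = m/ρ = 17.09 / 8.9 = 1.920 cm³.
Thickness = V/A = 1.920 / 382 = 0.00503 cm = 50.3 μm.

50.3 μm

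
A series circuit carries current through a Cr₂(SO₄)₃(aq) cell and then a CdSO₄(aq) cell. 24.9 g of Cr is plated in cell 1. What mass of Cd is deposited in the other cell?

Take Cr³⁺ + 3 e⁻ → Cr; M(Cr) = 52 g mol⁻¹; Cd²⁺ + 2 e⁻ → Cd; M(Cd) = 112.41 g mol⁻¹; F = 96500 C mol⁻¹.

n(Cr) = 24.9 / 52 = 0.4788 mol.
Since Cr³⁺ + 3 e⁻ → Cr, n(e⁻) passed = 3 × 0.4788 = 1.437 mol.
Cells in series carry the same charge, so the same 1.437 mol of electrons passes through cell 2.
Cd²⁺ + 2 e⁻ → Cd, so n(Cd) = 1.437 / 2 = 0.7183 mol.
m(Cd) = 0.7183 × 112.41 = 80.7 g.

80.7 g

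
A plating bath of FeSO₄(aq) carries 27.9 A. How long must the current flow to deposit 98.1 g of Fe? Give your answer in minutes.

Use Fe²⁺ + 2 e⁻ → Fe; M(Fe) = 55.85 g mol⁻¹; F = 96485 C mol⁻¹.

202 min

n(Fe) = m/M = 98.1 / 55.85 = 1.756 mol.
Each Fe atom requires 2 electrons, so n(e⁻) = 2 × 1.756 = 3.513 mol.
Q = n(e⁻)·F = 3.513 × 96485 = 338900 C.
t = Q/I = 338900 / 27.90 A = 12150 s = 202 min.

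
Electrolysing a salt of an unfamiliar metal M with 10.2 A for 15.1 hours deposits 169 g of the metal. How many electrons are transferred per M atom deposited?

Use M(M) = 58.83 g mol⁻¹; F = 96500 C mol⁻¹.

2

Q = I·t = 10.20 A × 54360 s = 554500 C, so n(e⁻) = 554500/96500 = 5.746 mol.
n(M) deposited = 169 / 58.83 = 2.873 mol.
Electrons per atom = n(e⁻)/n(M) = 5.746 / 2.873 = 2.00 ≈ 2, so the ion is M²⁺.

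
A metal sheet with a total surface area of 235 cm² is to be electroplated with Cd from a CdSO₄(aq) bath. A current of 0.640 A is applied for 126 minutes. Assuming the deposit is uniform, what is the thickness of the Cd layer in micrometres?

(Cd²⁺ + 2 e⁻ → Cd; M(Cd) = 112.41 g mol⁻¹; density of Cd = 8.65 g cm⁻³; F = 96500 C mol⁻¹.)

Q = I·t = 0.6400 × 7560.0 = 4838 C; n(e⁻) = 0.05014 mol.
n(Cd) = n(e⁻)/2 = 0.02507 mol, so m = 0.02507 × 112.41 = 2.818 g.
Volume = m/ρ = 2.818 / 8.65 = 0.3258 cm³.
Thickness = V/A = 0.3258 / 235 = 0.00139 cm = 13.9 μm.

13.9 μm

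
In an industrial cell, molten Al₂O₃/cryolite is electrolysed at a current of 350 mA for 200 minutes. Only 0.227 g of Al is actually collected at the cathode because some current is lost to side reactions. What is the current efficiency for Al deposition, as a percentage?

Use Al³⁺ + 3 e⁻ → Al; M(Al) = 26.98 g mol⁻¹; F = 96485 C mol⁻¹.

Q = I·t = 0.3500 × 12000 = 4200 C; n(e⁻) = 4200/96485 = 0.04353 mol.
Theoretical n(Al) = n(e⁻)/3 = 0.01451 mol, i.e. m_theo = 0.01451 × 26.98 = 0.3915 g.
Efficiency = m_actual / m_theo = 0.227 / 0.3915 = 58.0 %.

58.0 %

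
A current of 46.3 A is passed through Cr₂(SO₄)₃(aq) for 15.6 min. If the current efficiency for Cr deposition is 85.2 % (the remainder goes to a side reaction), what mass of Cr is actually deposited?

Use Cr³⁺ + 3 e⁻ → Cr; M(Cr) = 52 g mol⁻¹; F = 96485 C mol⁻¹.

6.63 g

Q = I·t = 46.30 × 936.00 = 43340 C.
n(e⁻) = 43340/96485 = 0.4492 mol; theoretically n(Cr) = 0.4492/3 = 0.1497 mol, m_theo = 7.785 g.
At 85.2 % efficiency, m_actual = 0.852 × 7.785 = 6.63 g.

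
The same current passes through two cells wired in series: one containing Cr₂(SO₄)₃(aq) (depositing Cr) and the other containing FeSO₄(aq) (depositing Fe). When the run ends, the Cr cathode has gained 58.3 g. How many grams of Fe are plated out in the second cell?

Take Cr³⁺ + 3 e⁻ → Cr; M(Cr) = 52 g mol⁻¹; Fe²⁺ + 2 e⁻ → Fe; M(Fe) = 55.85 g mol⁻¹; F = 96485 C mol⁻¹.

n(Cr) = 58.3 / 52 = 1.121 mol.
Since Cr³⁺ + 3 e⁻ → Cr, n(e⁻) passed = 3 × 1.121 = 3.363 mol.
Cells in series carry the same charge, so the same 3.363 mol of electrons passes through cell 2.
Fe²⁺ + 2 e⁻ → Fe, so n(Fe) = 3.363 / 2 = 1.682 mol.
m(Fe) = 1.682 × 55.85 = 93.9 g.

93.9 g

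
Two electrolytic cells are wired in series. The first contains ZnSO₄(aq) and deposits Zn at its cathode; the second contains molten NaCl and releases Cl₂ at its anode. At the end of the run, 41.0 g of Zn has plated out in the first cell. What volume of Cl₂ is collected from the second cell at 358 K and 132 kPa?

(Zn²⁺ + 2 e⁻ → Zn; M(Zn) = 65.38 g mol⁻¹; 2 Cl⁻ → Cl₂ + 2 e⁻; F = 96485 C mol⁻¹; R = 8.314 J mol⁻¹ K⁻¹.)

n(Zn) = 41.0 / 65.38 = 0.6271 mol, so n(e⁻) = 2 × 0.6271 = 1.254 mol.
The cells are in series, so the same 1.254 mol of electrons passes through the second cell.
2 Cl⁻ → Cl₂ + 2 e⁻ — 2 mol e⁻ per mol Cl₂, so n(Cl₂) = 1.254/2 = 0.6271 mol.
V = nRT/P = (0.6271 × 8.314 × 358) / (132 × 10³) = 0.0141 m³ = 14.1 L.

14.1 L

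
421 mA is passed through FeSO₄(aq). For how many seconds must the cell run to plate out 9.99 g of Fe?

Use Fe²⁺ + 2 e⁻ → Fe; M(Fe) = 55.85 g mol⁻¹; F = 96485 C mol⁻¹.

82000 s

n(Fe) = m/M = 9.99 / 55.85 = 0.1789 mol.
Each Fe atom requires 2 electrons, so n(e⁻) = 2 × 0.1789 = 0.3577 mol.
Q = n(e⁻)·F = 0.3577 × 96485 = 34520 C.
t = Q/I = 34520 / 0.4210 A = 81990 s.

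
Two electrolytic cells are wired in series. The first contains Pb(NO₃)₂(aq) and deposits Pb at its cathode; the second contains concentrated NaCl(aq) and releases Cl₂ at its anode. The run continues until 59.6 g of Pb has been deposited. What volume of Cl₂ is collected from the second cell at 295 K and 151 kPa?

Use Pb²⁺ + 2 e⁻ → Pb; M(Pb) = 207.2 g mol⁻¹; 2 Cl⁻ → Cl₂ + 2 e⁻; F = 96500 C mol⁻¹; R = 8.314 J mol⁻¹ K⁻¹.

n(Pb) = 59.6 / 207.2 = 0.2876 mol, so n(e⁻) = 2 × 0.2876 = 0.5753 mol.
The cells are in series, so the same 0.5753 mol of electrons passes through the second cell.
2 Cl⁻ → Cl₂ + 2 e⁻ — 2 mol e⁻ per mol Cl₂, so n(Cl₂) = 0.5753/2 = 0.2876 mol.
V = nRT/P = (0.2876 × 8.314 × 295) / (151 × 10³) = 0.00467 m³ = 4.67 L.

4.67 L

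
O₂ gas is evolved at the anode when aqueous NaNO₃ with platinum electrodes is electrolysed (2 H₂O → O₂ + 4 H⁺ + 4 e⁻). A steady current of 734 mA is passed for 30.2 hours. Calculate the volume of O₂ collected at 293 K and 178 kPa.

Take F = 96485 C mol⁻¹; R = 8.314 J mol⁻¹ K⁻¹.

Q = I·t = 0.7340 A × 108720 s = 79800 C.
n(e⁻) = Q/F = 79800 / 96485 = 0.8271 mol.
4 electrons are transferred per O₂ molecule, so n(O₂) = 0.8271 / 4 = 0.2068 mol.
V = nRT/P = (0.2068 × 8.314 × 293) / (178 × 10³ Pa) = 0.00283 m³ = 2.83 L.

2.83 L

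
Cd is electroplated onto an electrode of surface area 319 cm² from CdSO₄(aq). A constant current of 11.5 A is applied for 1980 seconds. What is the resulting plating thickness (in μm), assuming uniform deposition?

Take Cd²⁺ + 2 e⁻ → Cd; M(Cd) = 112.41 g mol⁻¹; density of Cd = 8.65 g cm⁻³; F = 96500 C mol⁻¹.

48.1 μm

Q = I·t = 11.50 × 1980.0 = 22770 C; n(e⁻) = 0.2360 mol.
n(Cd) = n(e⁻)/2 = 0.1180 mol, so m = 0.1180 × 112.41 = 13.26 g.
Volume = m/ρ = 13.26 / 8.65 = 1.533 cm³.
Thickness = V/A = 1.533 / 319 = 0.00481 cm = 48.1 μm.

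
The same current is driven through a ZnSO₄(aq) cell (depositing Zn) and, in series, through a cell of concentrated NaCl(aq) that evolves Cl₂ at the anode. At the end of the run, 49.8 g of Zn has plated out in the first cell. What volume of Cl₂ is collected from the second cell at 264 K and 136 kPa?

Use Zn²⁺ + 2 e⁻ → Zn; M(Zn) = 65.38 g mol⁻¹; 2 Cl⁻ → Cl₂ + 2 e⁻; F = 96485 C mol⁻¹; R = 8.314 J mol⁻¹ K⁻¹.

12.3 L

n(Zn) = 49.8 / 65.38 = 0.7617 mol, so n(e⁻) = 2 × 0.7617 = 1.523 mol.
The cells are in series, so the same 1.523 mol of electrons passes through the second cell.
2 Cl⁻ → Cl₂ + 2 e⁻ — 2 mol e⁻ per mol Cl₂, so n(Cl₂) = 1.523/2 = 0.7617 mol.
V = nRT/P = (0.7617 × 8.314 × 264) / (136 × 10³) = 0.0123 m³ = 12.3 L.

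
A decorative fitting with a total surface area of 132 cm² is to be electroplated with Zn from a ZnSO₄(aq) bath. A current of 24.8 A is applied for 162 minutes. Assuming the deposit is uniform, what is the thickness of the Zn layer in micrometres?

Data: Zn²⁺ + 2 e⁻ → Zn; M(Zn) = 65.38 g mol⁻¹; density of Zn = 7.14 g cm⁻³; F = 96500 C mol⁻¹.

Q = I·t = 24.80 × 9720.0 = 241100 C; n(e⁻) = 2.498 mol.
n(Zn) = n(e⁻)/2 = 1.249 mol, so m = 1.249 × 65.38 = 81.66 g.
Volume = m/ρ = 81.66 / 7.14 = 11.44 cm³.
Thickness = V/A = 11.44 / 132 = 0.0866 cm = 866 μm.

866 μm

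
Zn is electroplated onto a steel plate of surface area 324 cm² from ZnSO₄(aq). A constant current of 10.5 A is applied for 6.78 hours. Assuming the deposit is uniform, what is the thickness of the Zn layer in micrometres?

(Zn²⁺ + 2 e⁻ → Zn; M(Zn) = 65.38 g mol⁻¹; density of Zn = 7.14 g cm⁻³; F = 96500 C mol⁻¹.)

375 μm

Q = I·t = 10.50 × 24408 = 256300 C; n(e⁻) = 2.656 mol.
n(Zn) = n(e⁻)/2 = 1.328 mol, so m = 1.328 × 65.38 = 86.82 g.
Volume = m/ρ = 86.82 / 7.14 = 12.16 cm³.
Thickness = V/A = 12.16 / 324 = 0.0375 cm = 375 μm.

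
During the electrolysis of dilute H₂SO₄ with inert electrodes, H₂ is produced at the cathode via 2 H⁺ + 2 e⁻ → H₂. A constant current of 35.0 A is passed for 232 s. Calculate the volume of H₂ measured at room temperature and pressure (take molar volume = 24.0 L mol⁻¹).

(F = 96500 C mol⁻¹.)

Q = I·t = 35.00 A × 232.00 s = 8120 C.
n(e⁻) = Q/F = 8120 / 96500 = 0.08415 mol.
2 electrons are transferred per H₂ molecule, so n(H₂) = 0.08415 / 2 = 0.04207 mol.
V = n × V_m = 0.04207 × 24.0 = 1.01 L.

1.01 L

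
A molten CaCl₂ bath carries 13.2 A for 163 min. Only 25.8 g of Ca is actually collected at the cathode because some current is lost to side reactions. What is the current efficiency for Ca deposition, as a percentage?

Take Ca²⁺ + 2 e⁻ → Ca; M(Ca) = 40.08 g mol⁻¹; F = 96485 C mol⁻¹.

Q = I·t = 13.20 × 9780.0 = 129100 C; n(e⁻) = 129100/96485 = 1.338 mol.
Theoretical n(Ca) = n(e⁻)/2 = 0.6690 mol, i.e. m_theo = 0.6690 × 40.08 = 26.81 g.
Efficiency = m_actual / m_theo = 25.8 / 26.81 = 96.2 %.

96.2 %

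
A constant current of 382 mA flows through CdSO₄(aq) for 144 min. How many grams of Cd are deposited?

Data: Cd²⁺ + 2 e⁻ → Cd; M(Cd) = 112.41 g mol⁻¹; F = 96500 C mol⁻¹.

1.92 g

Q = I·t = 0.3820 A × 8640.0 s = 3300 C.
n(e⁻) = Q/F = 3300 / 96500 = 0.03420 mol.
Cd²⁺ + 2 e⁻ → Cd, so n(Cd) = n(e⁻)/2 = 0.01710 mol.
m = n·M = 0.01710 × 112.41 = 1.92 g.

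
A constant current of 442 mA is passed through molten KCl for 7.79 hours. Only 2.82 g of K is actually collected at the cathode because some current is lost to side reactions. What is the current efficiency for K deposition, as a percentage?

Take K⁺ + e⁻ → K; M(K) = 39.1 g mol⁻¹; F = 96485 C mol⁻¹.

Q = I·t = 0.4420 × 28044 = 12400 C; n(e⁻) = 12400/96485 = 0.1285 mol.
Theoretical n(K) = n(e⁻)/1 = 0.1285 mol, i.e. m_theo = 0.1285 × 39.1 = 5.023 g.
Efficiency = m_actual / m_theo = 2.82 / 5.023 = 56.1 %.

56.1 %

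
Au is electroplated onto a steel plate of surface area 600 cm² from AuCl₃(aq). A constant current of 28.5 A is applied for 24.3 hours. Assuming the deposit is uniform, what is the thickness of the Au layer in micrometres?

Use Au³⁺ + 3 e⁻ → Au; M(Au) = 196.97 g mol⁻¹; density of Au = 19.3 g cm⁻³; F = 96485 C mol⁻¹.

1470 μm

Q = I·t = 28.50 × 87480 = 2493000 C; n(e⁻) = 25.84 mol.
n(Au) = n(e⁻)/3 = 8.613 mol, so m = 8.613 × 196.97 = 1697 g.
Volume = m/ρ = 1697 / 19.3 = 87.91 cm³.
Thickness = V/A = 87.91 / 600 = 0.147 cm = 1470 μm.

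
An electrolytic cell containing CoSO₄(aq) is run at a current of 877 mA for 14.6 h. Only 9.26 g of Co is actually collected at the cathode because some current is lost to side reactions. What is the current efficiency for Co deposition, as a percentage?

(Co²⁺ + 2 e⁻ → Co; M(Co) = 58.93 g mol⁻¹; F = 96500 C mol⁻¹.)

65.8 %

Q = I·t = 0.8770 × 52560 = 46100 C; n(e⁻) = 46100/96500 = 0.4777 mol.
Theoretical n(Co) = n(e⁻)/2 = 0.2388 mol, i.e. m_theo = 0.2388 × 58.93 = 14.07 g.
Efficiency = m_actual / m_theo = 9.26 / 14.07 = 65.8 %.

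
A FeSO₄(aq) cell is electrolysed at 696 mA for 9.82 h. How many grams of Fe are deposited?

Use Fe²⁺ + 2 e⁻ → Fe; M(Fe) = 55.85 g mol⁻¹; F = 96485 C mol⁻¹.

7.12 g

Q = I·t = 0.6960 A × 35352 s = 24600 C.
n(e⁻) = Q/F = 24600 / 96485 = 0.2550 mol.
Fe²⁺ + 2 e⁻ → Fe, so n(Fe) = n(e⁻)/2 = 0.1275 mol.
m = n·M = 0.1275 × 55.85 = 7.12 g.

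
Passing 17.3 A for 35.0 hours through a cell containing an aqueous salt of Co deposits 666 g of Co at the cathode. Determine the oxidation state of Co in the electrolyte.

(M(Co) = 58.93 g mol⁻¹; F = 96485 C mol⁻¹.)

Q = I·t = 17.30 A × 126000 s = 2180000 C, so n(e⁻) = 2180000/96485 = 22.59 mol.
n(Co) deposited = 666 / 58.93 = 11.30 mol.
Electrons per atom = n(e⁻)/n(Co) = 22.59 / 11.30 = 2.00 ≈ 2, so the ion is Co²⁺.

+2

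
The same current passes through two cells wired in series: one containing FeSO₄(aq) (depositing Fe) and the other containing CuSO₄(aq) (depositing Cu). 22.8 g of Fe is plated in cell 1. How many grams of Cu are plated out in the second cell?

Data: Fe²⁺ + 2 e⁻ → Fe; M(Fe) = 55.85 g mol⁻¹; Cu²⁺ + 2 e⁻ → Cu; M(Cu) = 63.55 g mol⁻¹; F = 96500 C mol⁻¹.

n(Fe) = 22.8 / 55.85 = 0.4082 mol.
Since Fe²⁺ + 2 e⁻ → Fe, n(e⁻) passed = 2 × 0.4082 = 0.8165 mol.
Cells in series carry the same charge, so the same 0.8165 mol of electrons passes through cell 2.
Cu²⁺ + 2 e⁻ → Cu, so n(Cu) = 0.8165 / 2 = 0.4082 mol.
m(Cu) = 0.4082 × 63.55 = 25.9 g.

25.9 g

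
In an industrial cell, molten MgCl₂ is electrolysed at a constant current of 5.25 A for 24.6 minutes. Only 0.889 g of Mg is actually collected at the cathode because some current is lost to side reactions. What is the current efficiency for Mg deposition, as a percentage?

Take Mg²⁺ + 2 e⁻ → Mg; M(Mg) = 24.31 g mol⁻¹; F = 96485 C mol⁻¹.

Q = I·t = 5.250 × 1476.0 = 7749 C; n(e⁻) = 7749/96485 = 0.08031 mol.
Theoretical n(Mg) = n(e⁻)/2 = 0.04016 mol, i.e. m_theo = 0.04016 × 24.31 = 0.9762 g.
Efficiency = m_actual / m_theo = 0.889 / 0.9762 = 91.1 %.

91.1 %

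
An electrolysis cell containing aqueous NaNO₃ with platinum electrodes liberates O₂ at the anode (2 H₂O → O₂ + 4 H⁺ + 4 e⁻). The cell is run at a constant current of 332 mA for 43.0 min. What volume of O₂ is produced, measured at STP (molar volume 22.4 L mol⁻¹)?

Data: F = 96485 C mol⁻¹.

Q = I·t = 0.3320 A × 2580.0 s = 856.6 C.
n(e⁻) = Q/F = 856.6 / 96485 = 0.008878 mol.
4 electrons are transferred per O₂ molecule, so n(O₂) = 0.008878 / 4 = 0.002219 mol.
V = n × V_m = 0.002219 × 22.4 = 0.0497 L.

0.0497 L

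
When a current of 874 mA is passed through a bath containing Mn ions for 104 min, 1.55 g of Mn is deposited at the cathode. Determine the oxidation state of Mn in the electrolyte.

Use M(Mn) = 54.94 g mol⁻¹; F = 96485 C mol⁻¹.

+2

Q = I·t = 0.8740 A × 6240.0 s = 5454 C, so n(e⁻) = 5454/96485 = 0.05652 mol.
n(Mn) deposited = 1.55 / 54.94 = 0.02821 mol.
Electrons per atom = n(e⁻)/n(Mn) = 0.05652 / 0.02821 = 2.00 ≈ 2, so the ion is Mn²⁺.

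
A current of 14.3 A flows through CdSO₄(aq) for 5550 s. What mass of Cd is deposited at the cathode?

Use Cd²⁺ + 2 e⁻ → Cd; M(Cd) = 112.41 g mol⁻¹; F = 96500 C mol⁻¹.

46.2 g

Q = I·t = 14.30 A × 5550.0 s = 79360 C.
n(e⁻) = Q/F = 79360 / 96500 = 0.8224 mol.
Cd²⁺ + 2 e⁻ → Cd, so n(Cd) = n(e⁻)/2 = 0.4112 mol.
m = n·M = 0.4112 × 112.41 = 46.2 g.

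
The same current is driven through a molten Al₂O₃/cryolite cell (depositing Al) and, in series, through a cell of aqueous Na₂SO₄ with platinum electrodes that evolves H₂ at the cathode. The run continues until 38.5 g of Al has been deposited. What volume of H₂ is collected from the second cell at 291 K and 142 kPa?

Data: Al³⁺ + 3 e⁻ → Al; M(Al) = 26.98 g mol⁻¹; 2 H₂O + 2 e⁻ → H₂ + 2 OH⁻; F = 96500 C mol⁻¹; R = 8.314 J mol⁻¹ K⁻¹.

36.5 L

n(Al) = 38.5 / 26.98 = 1.427 mol, so n(e⁻) = 3 × 1.427 = 4.281 mol.
The cells are in series, so the same 4.281 mol of electrons passes through the second cell.
2 H₂O + 2 e⁻ → H₂ + 2 OH⁻ — 2 mol e⁻ per mol H₂, so n(H₂) = 4.281/2 = 2.140 mol.
V = nRT/P = (2.140 × 8.314 × 291) / (142 × 10³) = 0.0365 m³ = 36.5 L.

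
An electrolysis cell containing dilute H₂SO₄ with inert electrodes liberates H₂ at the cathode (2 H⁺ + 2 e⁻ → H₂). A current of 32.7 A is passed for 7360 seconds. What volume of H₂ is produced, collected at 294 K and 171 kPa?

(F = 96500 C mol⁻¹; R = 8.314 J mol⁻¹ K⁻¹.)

17.8 L

Q = I·t = 32.70 A × 7360.0 s = 240700 C.
n(e⁻) = Q/F = 240700 / 96500 = 2.494 mol.
2 electrons are transferred per H₂ molecule, so n(H₂) = 2.494 / 2 = 1.247 mol.
V = nRT/P = (1.247 × 8.314 × 294) / (171 × 10³ Pa) = 0.0178 m³ = 17.8 L.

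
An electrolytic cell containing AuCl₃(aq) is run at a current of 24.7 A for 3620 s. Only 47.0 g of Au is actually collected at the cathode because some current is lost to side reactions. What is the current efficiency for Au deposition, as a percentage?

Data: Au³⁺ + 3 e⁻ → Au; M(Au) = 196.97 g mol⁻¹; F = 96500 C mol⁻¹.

Q = I·t = 24.70 × 3620.0 = 89410 C; n(e⁻) = 89410/96500 = 0.9266 mol.
Theoretical n(Au) = n(e⁻)/3 = 0.3089 mol, i.e. m_theo = 0.3089 × 196.97 = 60.84 g.
Efficiency = m_actual / m_theo = 47.0 / 60.84 = 77.3 %.

77.3 %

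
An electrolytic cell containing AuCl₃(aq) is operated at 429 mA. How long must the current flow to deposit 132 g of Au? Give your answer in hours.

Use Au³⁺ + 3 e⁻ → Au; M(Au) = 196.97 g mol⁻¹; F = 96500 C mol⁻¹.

126 h

n(Au) = m/M = 132 / 196.97 = 0.6702 mol.
Each Au atom requires 3 electrons, so n(e⁻) = 3 × 0.6702 = 2.010 mol.
Q = n(e⁻)·F = 2.010 × 96500 = 194000 C.
t = Q/I = 194000 / 0.4290 A = 452200 s = 126 h.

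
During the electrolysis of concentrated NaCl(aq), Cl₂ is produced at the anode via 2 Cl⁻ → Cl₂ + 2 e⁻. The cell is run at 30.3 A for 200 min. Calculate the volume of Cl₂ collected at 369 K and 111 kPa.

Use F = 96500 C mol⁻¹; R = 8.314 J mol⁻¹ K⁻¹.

52.1 L

Q = I·t = 30.30 A × 12000 s = 363600 C.
n(e⁻) = Q/F = 363600 / 96500 = 3.768 mol.
2 electrons are transferred per Cl₂ molecule, so n(Cl₂) = 3.768 / 2 = 1.884 mol.
V = nRT/P = (1.884 × 8.314 × 369) / (111 × 10³ Pa) = 0.0521 m³ = 52.1 L.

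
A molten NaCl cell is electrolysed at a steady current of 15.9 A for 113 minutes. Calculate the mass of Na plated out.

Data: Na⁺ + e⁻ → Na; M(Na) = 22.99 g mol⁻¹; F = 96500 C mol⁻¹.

Q = I·t = 15.90 A × 6780.0 s = 107800 C.
n(e⁻) = Q/F = 107800 / 96500 = 1.117 mol.
Na⁺ + e⁻ → Na, so n(Na) = n(e⁻)/1 = 1.117 mol.
m = n·M = 1.117 × 22.99 = 25.7 g.

25.7 g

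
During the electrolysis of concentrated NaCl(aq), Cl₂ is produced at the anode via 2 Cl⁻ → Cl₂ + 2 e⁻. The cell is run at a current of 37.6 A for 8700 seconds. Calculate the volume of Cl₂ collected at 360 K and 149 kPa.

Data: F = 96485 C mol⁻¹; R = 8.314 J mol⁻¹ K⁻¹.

34.1 L

Q = I·t = 37.60 A × 8700.0 s = 327100 C.
n(e⁻) = Q/F = 327100 / 96485 = 3.390 mol.
2 electrons are transferred per Cl₂ molecule, so n(Cl₂) = 3.390 / 2 = 1.695 mol.
V = nRT/P = (1.695 × 8.314 × 360) / (149 × 10³ Pa) = 0.0341 m³ = 34.1 L.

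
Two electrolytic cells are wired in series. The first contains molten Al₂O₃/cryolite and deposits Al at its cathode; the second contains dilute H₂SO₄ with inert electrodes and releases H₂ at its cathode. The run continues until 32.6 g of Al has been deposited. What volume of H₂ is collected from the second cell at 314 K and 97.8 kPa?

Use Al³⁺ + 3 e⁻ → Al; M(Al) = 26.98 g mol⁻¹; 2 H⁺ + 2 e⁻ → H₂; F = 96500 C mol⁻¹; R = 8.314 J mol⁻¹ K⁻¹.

n(Al) = 32.6 / 26.98 = 1.208 mol, so n(e⁻) = 3 × 1.208 = 3.625 mol.
The cells are in series, so the same 3.625 mol of electrons passes through the second cell.
2 H⁺ + 2 e⁻ → H₂ — 2 mol e⁻ per mol H₂, so n(H₂) = 3.625/2 = 1.812 mol.
V = nRT/P = (1.812 × 8.314 × 314) / (97.8 × 10³) = 0.0484 m³ = 48.4 L.

48.4 L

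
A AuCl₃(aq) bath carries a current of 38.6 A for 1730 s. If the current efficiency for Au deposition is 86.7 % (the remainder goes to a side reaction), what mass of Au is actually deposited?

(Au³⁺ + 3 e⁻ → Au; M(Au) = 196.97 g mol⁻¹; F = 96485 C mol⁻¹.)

39.4 g

Q = I·t = 38.60 × 1730.0 = 66780 C.
n(e⁻) = 66780/96485 = 0.6921 mol; theoretically n(Au) = 0.6921/3 = 0.2307 mol, m_theo = 45.44 g.
At 86.7 % efficiency, m_actual = 0.867 × 45.44 = 39.4 g.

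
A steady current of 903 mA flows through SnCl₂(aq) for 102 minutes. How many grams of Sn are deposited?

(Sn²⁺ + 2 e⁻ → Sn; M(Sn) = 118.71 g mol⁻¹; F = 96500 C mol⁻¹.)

3.40 g

Q = I·t = 0.9030 A × 6120.0 s = 5526 C.
n(e⁻) = Q/F = 5526 / 96500 = 0.05727 mol.
Sn²⁺ + 2 e⁻ → Sn, so n(Sn) = n(e⁻)/2 = 0.02863 mol.
m = n·M = 0.02863 × 118.71 = 3.40 g.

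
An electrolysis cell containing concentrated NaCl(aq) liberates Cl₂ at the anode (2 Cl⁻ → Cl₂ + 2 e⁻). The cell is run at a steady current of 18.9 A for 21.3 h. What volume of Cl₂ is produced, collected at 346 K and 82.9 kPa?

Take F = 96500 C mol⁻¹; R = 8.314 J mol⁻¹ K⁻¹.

261 L

Q = I·t = 18.90 A × 76680 s = 1449000 C.
n(e⁻) = Q/F = 1449000 / 96500 = 15.02 mol.
2 electrons are transferred per Cl₂ molecule, so n(Cl₂) = 15.02 / 2 = 7.509 mol.
V = nRT/P = (7.509 × 8.314 × 346) / (82.9 × 10³ Pa) = 0.261 m³ = 261 L.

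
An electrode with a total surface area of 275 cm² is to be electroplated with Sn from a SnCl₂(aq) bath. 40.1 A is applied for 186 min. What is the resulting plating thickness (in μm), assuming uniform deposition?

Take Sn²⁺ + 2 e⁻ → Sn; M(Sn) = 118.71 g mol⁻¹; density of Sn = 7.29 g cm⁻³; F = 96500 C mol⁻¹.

1370 μm

Q = I·t = 40.10 × 11160 = 447500 C; n(e⁻) = 4.637 mol.
n(Sn) = n(e⁻)/2 = 2.319 mol, so m = 2.319 × 118.71 = 275.3 g.
Volume = m/ρ = 275.3 / 7.29 = 37.76 cm³.
Thickness = V/A = 37.76 / 275 = 0.137 cm = 1370 μm.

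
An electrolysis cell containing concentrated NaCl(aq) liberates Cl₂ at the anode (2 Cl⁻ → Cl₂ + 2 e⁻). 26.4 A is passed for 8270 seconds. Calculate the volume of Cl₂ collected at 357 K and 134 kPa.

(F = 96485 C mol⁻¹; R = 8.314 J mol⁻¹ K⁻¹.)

Q = I·t = 26.40 A × 8270.0 s = 218300 C.
n(e⁻) = Q/F = 218300 / 96485 = 2.263 mol.
2 electrons are transferred per Cl₂ molecule, so n(Cl₂) = 2.263 / 2 = 1.131 mol.
V = nRT/P = (1.131 × 8.314 × 357) / (134 × 10³ Pa) = 0.0251 m³ = 25.1 L.

25.1 L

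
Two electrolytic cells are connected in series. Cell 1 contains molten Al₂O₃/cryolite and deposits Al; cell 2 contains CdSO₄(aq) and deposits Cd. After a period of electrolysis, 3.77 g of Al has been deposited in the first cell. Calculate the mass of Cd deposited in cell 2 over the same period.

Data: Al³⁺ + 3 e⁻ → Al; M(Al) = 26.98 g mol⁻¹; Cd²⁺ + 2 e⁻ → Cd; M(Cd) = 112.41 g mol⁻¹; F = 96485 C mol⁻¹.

n(Al) = 3.77 / 26.98 = 0.1397 mol.
Since Al³⁺ + 3 e⁻ → Al, n(e⁻) passed = 3 × 0.1397 = 0.4192 mol.
Cells in series carry the same charge, so the same 0.4192 mol of electrons passes through cell 2.
Cd²⁺ + 2 e⁻ → Cd, so n(Cd) = 0.4192 / 2 = 0.2096 mol.
m(Cd) = 0.2096 × 112.41 = 23.6 g.

23.6 g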